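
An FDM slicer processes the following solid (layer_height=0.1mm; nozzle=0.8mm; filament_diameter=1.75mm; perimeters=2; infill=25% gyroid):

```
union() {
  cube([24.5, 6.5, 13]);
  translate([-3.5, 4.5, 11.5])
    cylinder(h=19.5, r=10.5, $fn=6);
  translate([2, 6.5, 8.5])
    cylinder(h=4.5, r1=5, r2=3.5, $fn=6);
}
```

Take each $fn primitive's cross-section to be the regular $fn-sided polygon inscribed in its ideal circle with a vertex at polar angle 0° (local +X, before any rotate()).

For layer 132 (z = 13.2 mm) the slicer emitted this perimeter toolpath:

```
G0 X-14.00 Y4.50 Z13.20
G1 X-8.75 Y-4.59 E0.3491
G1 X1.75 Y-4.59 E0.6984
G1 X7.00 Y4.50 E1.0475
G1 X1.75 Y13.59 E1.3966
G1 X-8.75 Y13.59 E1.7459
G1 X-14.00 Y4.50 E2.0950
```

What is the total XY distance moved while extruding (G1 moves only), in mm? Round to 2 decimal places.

Sum the Euclidean lengths of each G1 segment: total = 62.99 mm.

62.99 mm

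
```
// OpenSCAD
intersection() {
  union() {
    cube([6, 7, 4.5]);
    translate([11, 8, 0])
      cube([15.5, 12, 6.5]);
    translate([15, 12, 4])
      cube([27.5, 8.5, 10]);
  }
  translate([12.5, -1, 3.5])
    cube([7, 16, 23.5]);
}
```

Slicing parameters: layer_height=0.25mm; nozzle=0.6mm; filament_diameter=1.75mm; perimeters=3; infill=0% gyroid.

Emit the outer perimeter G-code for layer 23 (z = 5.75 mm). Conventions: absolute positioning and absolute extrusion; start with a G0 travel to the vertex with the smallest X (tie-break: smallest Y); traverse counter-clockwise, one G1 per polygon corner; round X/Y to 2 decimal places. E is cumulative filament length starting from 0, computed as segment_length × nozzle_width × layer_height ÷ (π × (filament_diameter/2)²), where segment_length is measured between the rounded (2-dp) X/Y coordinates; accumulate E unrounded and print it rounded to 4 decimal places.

At z = 5.75 mm: the cube does not reach this height (z outside [0, 4.5]); the cube at (11, 8) (footprint 15.5×12) is included at this height; the cube at (15, 12) is present — its section is the full 27.5×8.5 rectangle; Combining (union): the regions partially overlap (shared area 92.00 mm²), so overlapping operands fuse into one piece — 1 connected region; the 7×16 cube at (12.5, -1) contributes its full rectangle; Keeping only the common overlap: the 7×16 cube at (12.5, -1) partially overlaps the result so far; clipping to the common part keeps 49.00 mm² — 1 connected region. The outline is a single polygon with 4 vertices. Extrusion per mm of travel: 0.6 × 0.25 / (π × 0.875²) = 0.062363. Accumulating E over each segment gives final E = 1.7462.

G0 X12.50 Y8.00 Z5.75
G1 X19.50 Y8.00 E0.4365
G1 X19.50 Y15.00 E0.8731
G1 X12.50 Y15.00 E1.3096
G1 X12.50 Y8.00 E1.7462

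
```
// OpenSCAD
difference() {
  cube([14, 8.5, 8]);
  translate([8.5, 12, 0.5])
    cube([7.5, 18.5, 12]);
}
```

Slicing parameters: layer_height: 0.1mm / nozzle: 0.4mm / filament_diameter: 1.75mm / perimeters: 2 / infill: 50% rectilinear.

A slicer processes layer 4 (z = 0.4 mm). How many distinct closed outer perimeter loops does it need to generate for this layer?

At z = 0.4 mm: the cube (footprint 14×8.5) is included at this height; the cube at (8.5, 12) does not reach this height (z outside [0.5, 12.5]); After the difference (first − rest): none of the subtracted shapes is present at this height, so the 14×8.5 cube is unchanged — 1 connected region. The result has 1 disconnected region.

1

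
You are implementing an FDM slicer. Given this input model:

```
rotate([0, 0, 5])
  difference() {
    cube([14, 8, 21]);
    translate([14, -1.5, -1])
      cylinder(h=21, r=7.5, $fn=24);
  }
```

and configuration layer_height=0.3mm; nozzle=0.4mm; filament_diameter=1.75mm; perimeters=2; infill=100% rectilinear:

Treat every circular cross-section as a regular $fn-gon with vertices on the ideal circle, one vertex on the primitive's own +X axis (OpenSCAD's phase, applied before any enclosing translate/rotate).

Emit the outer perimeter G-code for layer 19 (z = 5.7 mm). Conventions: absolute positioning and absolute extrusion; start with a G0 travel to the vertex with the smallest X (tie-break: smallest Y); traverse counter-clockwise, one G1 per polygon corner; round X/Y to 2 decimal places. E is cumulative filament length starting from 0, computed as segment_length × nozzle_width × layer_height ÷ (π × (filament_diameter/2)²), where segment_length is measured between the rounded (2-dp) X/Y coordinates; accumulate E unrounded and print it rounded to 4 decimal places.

At z = 5.7 mm: the 14×8 cube contributes its full rectangle; the r=7.5 cylinder at (14, -1.5) gives a regular 24-gon of circumradius 7.5 (constant along its height); Subtracting the remaining from the first: starting from the 14×8 cube, the r=7.5 cylinder at (14, -1.5) partially overlaps it — only the 32.57 mm² overlap (of its 174.70 mm²) is removed, clipping the outline — 1 connected region; (whole slice rotated 5° about Z — lengths, areas and connectivity unchanged). The outline is a single polygon with 10 vertices. Extrusion per mm of travel: 0.4 × 0.3 / (π × 0.875²) = 0.049890. Accumulating E over each segment gives final E = 2.0421.

G0 X-0.70 Y7.97 Z5.70
G1 X0.00 Y0.00 E0.3992
G1 X6.67 Y0.58 E0.7332
G1 X6.69 Y1.03 E0.7557
G1 X7.28 Y2.90 E0.8535
G1 X8.33 Y4.55 E0.9511
G1 X9.78 Y5.87 E1.0489
G1 X11.51 Y6.77 E1.1462
G1 X13.42 Y7.20 E1.2438
G1 X13.25 Y9.19 E1.3435
G1 X-0.70 Y7.97 E2.0421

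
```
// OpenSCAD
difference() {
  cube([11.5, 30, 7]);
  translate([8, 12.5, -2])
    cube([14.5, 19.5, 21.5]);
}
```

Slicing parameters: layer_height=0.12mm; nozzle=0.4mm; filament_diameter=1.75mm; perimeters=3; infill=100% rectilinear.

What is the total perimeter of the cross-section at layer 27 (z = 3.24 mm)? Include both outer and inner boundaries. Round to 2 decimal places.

At z = 3.24 mm: the cube is present — its section is the full 11.5×30 rectangle (perimeter 83.00 mm); the 14.5×19.5 cube at (8, 12.5) contributes its full rectangle (perimeter 68.00 mm); Subtracting the remaining from the first: starting from the 11.5×30 cube, the 14.5×19.5 cube at (8, 12.5) partially overlaps it — only the 61.25 mm² overlap (of its 282.75 mm²) is removed, clipping the outline — boundary = 83.00 mm. Overall, the cross-section is a single solid region. Total boundary length (outer) = 83.00 mm.

83.00 mm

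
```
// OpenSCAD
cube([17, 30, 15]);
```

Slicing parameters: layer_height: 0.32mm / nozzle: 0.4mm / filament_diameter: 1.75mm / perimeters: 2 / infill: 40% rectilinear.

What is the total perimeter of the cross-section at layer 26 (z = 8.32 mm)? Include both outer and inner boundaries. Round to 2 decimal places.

At z = 8.32 mm: the cube is present — its section is the full 17×30 rectangle (perimeter 94.00 mm). Overall, the cross-section is a single solid region. Total boundary length (outer) = 94.00 mm.

94.00 mm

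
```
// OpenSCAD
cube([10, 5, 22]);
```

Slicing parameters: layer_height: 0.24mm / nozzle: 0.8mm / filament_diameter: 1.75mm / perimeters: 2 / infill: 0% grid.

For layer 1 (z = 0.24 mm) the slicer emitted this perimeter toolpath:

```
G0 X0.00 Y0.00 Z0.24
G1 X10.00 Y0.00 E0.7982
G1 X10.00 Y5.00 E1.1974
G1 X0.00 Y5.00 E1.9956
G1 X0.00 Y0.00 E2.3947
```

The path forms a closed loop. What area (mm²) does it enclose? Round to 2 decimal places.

50.00 mm²

Apply the shoelace formula to the sequence of (X, Y) vertices; enclosed area = 50.00 mm².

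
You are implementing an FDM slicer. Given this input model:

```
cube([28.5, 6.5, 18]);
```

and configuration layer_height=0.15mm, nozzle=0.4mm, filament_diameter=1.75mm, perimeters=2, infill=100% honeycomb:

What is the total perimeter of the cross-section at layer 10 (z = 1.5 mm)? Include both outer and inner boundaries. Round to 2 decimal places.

70.00 mm

At z = 1.5 mm: the cube is present — its section is the full 28.5×6.5 rectangle (perimeter 70.00 mm). Overall, the cross-section is a single solid region. Total boundary length (outer) = 70.00 mm.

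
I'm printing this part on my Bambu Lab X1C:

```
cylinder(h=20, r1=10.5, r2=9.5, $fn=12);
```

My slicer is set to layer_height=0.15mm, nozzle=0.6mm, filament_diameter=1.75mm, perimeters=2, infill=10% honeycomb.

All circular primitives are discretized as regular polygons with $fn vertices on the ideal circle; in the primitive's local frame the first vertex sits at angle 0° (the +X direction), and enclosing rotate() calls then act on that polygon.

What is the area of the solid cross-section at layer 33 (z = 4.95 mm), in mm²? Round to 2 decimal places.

315.34 mm²

At z = 4.95 mm: the cone (r1=10.5→r2=9.5) has section circumradius 10.252 here — a regular 12-gon (area = (12/2)·10.252²·sin(360°/12) = 315.34 mm²). Overall, the cross-section is a single solid region. Net area = 315.34 mm².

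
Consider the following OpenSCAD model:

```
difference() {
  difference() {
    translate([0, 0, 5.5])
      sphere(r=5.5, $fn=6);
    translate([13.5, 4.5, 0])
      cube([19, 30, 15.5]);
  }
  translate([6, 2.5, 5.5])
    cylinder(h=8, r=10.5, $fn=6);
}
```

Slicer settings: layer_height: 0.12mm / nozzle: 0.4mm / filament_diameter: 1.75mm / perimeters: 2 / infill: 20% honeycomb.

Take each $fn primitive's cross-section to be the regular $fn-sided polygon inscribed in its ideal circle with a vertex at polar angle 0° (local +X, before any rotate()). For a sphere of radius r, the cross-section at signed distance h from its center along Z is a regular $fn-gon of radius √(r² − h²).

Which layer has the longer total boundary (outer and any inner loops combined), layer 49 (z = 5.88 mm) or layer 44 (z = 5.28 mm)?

Layer 49 (z = 5.88): the r=5.5 sphere slices to a regular 6-gon of circumradius 5.487 (√(r²−h²) with h=0.38 from center) (perimeter = 2·6·5.487·sin(180°/6) = 32.92 mm); the cube at (13.5, 4.5) is present — its section is the full 19×30 rectangle (perimeter 98.00 mm); After the difference (first − rest): starting from the r=5.5 sphere, the 19×30 cube at (13.5, 4.5) misses the remaining region (no effect) — boundary = 32.92 mm; the r=10.5 cylinder at (6, 2.5) contributes a regular 6-gon of circumradius 10.5 (perimeter = 2·6·10.500·sin(180°/6) = 63.00 mm); After the difference (first − rest): starting from the result so far, the r=10.5 cylinder at (6, 2.5) partially overlaps it — only the 64.11 mm² overlap (of its 286.44 mm²) is removed, clipping the outline — boundary = 18.26 mm. So its perimeter = 18.26 mm. Layer 44 (z = 5.28): the r=5.5 sphere slices to a regular 6-gon of circumradius 5.496 (√(r²−h²) with h=0.22 from center) (perimeter = 2·6·5.496·sin(180°/6) = 32.97 mm); the cube at (13.5, 4.5) (footprint 19×30) is included at this height (perimeter 98.00 mm); Subtracting the remaining from the first: starting from the r=5.5 sphere, the 19×30 cube at (13.5, 4.5) misses the remaining region (no effect) — boundary = 32.97 mm; the cylinder at (6, 2.5) does not reach this height (z outside [5.5, 13.5]); Subtracting the remaining from the first: none of the subtracted shapes is present at this height, so the result so far is unchanged — boundary = 32.97 mm. So its perimeter = 32.97 mm. Layer 44 is larger (32.97 vs 18.26 mm).

layer 44 (z = 5.28 mm)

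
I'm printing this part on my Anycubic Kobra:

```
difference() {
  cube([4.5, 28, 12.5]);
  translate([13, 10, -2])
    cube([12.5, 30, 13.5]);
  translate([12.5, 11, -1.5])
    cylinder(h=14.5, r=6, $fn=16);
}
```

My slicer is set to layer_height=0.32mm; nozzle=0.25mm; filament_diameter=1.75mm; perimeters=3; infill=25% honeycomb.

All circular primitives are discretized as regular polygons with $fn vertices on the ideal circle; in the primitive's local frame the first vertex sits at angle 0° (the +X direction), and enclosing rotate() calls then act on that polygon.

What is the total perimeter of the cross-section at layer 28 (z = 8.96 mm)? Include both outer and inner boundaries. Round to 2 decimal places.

At z = 8.96 mm: the cube is present — its section is the full 4.5×28 rectangle (perimeter 65.00 mm); the cube at (13, 10) is present — its section is the full 12.5×30 rectangle (perimeter 85.00 mm); the cylinder at (12.5, 11): section is a regular 16-gon, circumradius r=6 (perimeter = 2·16·6.000·sin(180°/16) = 37.46 mm); Subtracting the remaining from the first: starting from the 4.5×28 cube, the 12.5×30 cube at (13, 10) misses the remaining region (no effect); the r=6 cylinder at (12.5, 11) misses the remaining region (no effect) — boundary = 65.00 mm. Overall, the cross-section is a single solid region. Total boundary length (outer) = 65.00 mm.

65.00 mm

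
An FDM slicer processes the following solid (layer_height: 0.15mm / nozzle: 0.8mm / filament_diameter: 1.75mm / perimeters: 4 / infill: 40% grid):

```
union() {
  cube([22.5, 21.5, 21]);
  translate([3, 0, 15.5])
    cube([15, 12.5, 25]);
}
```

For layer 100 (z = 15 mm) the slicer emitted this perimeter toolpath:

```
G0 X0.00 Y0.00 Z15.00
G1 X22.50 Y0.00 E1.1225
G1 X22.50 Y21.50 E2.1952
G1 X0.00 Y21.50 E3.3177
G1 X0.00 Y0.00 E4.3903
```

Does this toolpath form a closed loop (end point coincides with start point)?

Start point (G0): (0.00, 0.00). End point (last G1): the path returns to the start — closed.

yes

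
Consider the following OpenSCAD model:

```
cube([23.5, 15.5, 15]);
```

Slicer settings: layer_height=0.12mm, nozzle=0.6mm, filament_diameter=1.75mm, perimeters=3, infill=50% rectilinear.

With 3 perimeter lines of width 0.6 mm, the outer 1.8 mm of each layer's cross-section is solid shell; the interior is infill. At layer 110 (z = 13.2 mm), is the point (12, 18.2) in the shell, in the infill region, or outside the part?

At z = 13.2 mm: the cube (footprint 23.5×15.5) is included at this height. Overall, the cross-section is a single solid region. The nearest boundary edge runs (23.50, 15.50)→(0.00, 15.50); distance from the point to it = 2.70 mm. The point is not inside any of the regions above, so it lies outside the cross-section (2.70 mm from the nearest boundary).

outside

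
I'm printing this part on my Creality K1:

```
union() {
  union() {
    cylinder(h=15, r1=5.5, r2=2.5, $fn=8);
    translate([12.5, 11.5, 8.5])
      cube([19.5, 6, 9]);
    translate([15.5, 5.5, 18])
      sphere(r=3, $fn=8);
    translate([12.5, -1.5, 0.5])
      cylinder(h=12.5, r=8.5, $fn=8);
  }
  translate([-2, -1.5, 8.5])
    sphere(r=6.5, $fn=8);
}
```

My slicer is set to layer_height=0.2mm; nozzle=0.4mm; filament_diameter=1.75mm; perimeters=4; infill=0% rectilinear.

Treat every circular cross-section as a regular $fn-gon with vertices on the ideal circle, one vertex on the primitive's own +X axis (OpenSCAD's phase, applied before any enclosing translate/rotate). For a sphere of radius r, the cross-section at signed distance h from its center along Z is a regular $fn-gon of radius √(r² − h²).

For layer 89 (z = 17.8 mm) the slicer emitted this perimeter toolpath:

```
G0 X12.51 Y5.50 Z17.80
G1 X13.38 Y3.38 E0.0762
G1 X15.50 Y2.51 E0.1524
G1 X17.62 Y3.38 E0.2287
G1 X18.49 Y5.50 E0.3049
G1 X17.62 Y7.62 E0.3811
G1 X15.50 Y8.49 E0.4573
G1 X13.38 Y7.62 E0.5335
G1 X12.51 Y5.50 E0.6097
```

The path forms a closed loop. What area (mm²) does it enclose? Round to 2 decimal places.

25.36 mm²

Apply the shoelace formula to the sequence of (X, Y) vertices; enclosed area = 25.36 mm².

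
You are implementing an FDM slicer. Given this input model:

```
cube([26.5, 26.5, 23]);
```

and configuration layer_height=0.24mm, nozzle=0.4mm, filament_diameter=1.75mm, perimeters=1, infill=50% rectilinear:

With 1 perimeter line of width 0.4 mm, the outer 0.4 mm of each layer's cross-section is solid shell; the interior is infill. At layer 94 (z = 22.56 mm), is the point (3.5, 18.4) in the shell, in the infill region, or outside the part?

infill

At z = 22.56 mm: the cube is present — its section is the full 26.5×26.5 rectangle. Overall, the cross-section is a single solid region. The nearest boundary edge runs (0.00, 26.50)→(0.00, 0.00); distance from the point to it = 3.50 mm. The point is inside the cross-section and 3.50 mm from the nearest boundary — more than the 0.4 mm shell width (1 × 0.4), so it's in the infill interior.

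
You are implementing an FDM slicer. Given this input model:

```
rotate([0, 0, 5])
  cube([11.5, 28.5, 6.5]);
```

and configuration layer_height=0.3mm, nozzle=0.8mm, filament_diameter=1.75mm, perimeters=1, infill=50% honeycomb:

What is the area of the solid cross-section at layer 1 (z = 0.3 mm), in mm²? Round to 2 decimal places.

At z = 0.3 mm: the cube is present — its section is the full 11.5×28.5 rectangle (area 327.75 mm²); (whole slice rotated 5° about Z — lengths, areas and connectivity unchanged). Overall, the cross-section is a single solid region. Net area = 327.75 mm².

327.75 mm²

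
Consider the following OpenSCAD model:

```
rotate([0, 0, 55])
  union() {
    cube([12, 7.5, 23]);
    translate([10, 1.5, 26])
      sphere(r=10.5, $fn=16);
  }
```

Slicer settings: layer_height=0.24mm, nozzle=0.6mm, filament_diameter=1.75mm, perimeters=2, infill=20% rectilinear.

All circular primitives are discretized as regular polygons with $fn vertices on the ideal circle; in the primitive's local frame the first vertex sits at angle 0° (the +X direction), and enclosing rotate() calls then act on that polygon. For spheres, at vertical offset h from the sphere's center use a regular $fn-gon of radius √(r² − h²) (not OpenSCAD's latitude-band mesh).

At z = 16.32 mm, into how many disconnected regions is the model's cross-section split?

At z = 16.32 mm: the cube (footprint 12×7.5) is included at this height; the r=10.5 sphere at (10, 1.5) slices to a regular 16-gon of circumradius 4.068 (√(r²−h²) with h=9.68 from center); Combining (union): the regions partially overlap (shared area 29.23 mm²), so overlapping operands fuse into one piece — 1 connected region; (rotated 55° about Z; rotation is an isometry so areas/perimeters/island counts are preserved). The result has 1 disconnected region.

1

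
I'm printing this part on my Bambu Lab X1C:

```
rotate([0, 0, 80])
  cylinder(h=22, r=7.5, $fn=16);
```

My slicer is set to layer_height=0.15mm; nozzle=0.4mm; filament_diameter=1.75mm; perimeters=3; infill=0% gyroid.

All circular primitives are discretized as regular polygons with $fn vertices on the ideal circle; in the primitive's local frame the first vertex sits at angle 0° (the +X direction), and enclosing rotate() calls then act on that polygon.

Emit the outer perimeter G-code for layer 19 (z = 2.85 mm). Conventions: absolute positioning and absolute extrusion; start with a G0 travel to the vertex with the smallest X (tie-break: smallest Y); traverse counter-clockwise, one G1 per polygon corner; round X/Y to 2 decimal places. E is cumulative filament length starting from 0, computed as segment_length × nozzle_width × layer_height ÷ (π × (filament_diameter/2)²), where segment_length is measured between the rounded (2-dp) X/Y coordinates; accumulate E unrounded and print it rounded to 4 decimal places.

G0 X-7.39 Y1.30 Z2.85
G1 X-7.32 Y-1.62 E0.0729
G1 X-6.14 Y-4.30 E0.1459
G1 X-4.03 Y-6.33 E0.2189
G1 X-1.30 Y-7.39 E0.2920
G1 X1.62 Y-7.32 E0.3649
G1 X4.30 Y-6.14 E0.4379
G1 X6.33 Y-4.03 E0.5109
G1 X7.39 Y-1.30 E0.5840
G1 X7.32 Y1.62 E0.6569
G1 X6.14 Y4.30 E0.7299
G1 X4.03 Y6.33 E0.8029
G1 X1.30 Y7.39 E0.8760
G1 X-1.62 Y7.32 E0.9489
G1 X-4.30 Y6.14 E1.0219
G1 X-6.33 Y4.03 E1.0949
G1 X-7.39 Y1.30 E1.1680

At z = 2.85 mm: the r=7.5 cylinder contributes a regular 16-gon of circumradius 7.5; (whole slice rotated 80° about Z — lengths, areas and connectivity unchanged). The outline is a single polygon with 16 vertices. Extrusion per mm of travel: 0.4 × 0.15 / (π × 0.875²) = 0.024945. Accumulating E over each segment gives final E = 1.1680.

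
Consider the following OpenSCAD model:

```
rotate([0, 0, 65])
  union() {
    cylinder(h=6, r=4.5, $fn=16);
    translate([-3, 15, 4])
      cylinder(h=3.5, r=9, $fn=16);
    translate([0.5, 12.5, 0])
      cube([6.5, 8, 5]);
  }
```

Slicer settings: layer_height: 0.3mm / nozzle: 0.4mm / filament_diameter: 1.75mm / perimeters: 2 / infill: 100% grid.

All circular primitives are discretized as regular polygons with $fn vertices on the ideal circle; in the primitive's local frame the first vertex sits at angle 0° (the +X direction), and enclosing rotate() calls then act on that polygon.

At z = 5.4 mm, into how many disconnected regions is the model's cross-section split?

2

At z = 5.4 mm: the r=4.5 cylinder contributes a regular 16-gon of circumradius 4.5; the r=9 cylinder at (-3, 15) gives a regular 16-gon of circumradius 9 (constant along its height); the cube at (0.5, 12.5) does not reach this height (z outside [0, 5]); Combining (union): the 2 present regions are separate (no shared area or edge), so areas and boundary lengths simply add and each stays a separate island — 2 connected regions; (rotated 65° about Z; rotation is an isometry so areas/perimeters/island counts are preserved). The result has 2 disconnected regions.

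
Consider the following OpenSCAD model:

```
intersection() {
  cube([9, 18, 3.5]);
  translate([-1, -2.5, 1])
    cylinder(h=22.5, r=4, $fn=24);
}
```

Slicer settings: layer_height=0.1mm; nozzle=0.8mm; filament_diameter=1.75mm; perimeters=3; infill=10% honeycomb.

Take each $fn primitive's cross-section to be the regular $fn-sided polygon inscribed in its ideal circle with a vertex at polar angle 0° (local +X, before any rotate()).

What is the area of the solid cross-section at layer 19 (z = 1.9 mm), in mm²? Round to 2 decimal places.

At z = 1.9 mm: the cube is present — its section is the full 9×18 rectangle (area 162.00 mm²); the r=4 cylinder at (-1, -2.5) contributes a regular 24-gon of circumradius 4 (area = (24/2)·4.000²·sin(360°/24) = 49.69 mm²); Taking the intersection: the r=4 cylinder at (-1, -2.5) partially overlaps the 9×18 cube; clipping to the common part keeps 1.75 mm² — area = 1.75 mm². Overall, the cross-section is a single solid region. Net area = 1.75 mm².

1.75 mm²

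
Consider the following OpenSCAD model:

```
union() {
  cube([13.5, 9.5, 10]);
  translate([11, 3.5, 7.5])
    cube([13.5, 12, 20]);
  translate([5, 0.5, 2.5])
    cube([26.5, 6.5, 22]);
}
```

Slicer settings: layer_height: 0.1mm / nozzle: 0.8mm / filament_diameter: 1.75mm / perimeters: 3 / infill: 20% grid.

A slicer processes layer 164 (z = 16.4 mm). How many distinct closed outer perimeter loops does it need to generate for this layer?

At z = 16.4 mm: the cube is absent (z outside [0, 10]); the 13.5×12 cube at (11, 3.5) contributes its full rectangle; the cube at (5, 0.5) is present — its section is the full 26.5×6.5 rectangle; Taking the union: the regions partially overlap (shared area 47.25 mm²), so overlapping operands fuse into one piece — 1 connected region. The result has 1 disconnected region.

1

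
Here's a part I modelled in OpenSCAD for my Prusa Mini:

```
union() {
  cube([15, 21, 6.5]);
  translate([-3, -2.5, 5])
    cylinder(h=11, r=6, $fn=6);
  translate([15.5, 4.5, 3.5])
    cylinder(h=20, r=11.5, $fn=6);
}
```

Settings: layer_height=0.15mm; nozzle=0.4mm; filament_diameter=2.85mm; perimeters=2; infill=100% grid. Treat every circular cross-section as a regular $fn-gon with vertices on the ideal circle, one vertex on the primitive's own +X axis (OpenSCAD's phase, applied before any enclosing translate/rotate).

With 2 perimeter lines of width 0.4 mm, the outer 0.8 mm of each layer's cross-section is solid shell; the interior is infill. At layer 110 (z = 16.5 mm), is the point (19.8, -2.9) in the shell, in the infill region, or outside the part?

infill

At z = 16.5 mm: the cube does not reach this height (z outside [0, 6.5]); the cylinder at (-3, -2.5) is not intersected at this z (z outside [5, 16]); the cylinder at (15.5, 4.5): section is a regular 6-gon, circumradius r=11.5; Combining (union): only the r=11.5 cylinder at (15.5, 4.5) is present, so the union is just that shape — 1 connected region. Overall, the cross-section is a single solid region. The nearest boundary edge runs (21.25, -5.46)→(27.00, 4.50); distance from the point to it = 2.54 mm. The point is inside the cross-section and 2.54 mm from the nearest boundary — more than the 0.8 mm shell width (2 × 0.4), so it's in the infill interior.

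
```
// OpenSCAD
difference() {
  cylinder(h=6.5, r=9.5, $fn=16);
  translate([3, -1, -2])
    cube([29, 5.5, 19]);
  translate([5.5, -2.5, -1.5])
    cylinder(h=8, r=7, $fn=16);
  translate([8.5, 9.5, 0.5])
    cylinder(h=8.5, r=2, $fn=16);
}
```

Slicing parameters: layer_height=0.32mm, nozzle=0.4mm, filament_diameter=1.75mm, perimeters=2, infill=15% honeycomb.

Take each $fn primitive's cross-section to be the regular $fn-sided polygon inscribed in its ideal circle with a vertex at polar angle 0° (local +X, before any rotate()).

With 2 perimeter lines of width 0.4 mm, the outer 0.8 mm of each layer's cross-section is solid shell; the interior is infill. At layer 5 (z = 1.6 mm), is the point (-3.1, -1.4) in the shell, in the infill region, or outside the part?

infill

At z = 1.6 mm: the r=9.5 cylinder contributes a regular 16-gon of circumradius 9.5; the cube at (3, -1) (footprint 29×5.5) is included at this height; the r=7 cylinder at (5.5, -2.5) contributes a regular 16-gon of circumradius 7; the r=2 cylinder at (8.5, 9.5) contributes a regular 16-gon of circumradius 2; After the difference (first − rest): starting from the r=9.5 cylinder, the 29×5.5 cube at (3, -1) partially overlaps it — only the 33.46 mm² overlap (of its 159.50 mm²) is removed, clipping the outline; the r=7 cylinder at (5.5, -2.5) partially overlaps it — only the 76.31 mm² overlap (of its 150.01 mm²) is removed, clipping the outline; the r=2 cylinder at (8.5, 9.5) misses the remaining region (no effect) — 1 connected region. Overall, the cross-section is a single solid region. The nearest boundary edge runs (-0.97, 0.18)→(-1.50, -2.50); distance from the point to it = 1.78 mm. The point is inside the cross-section and 1.78 mm from the nearest boundary — more than the 0.8 mm shell width (2 × 0.4), so it's in the infill interior.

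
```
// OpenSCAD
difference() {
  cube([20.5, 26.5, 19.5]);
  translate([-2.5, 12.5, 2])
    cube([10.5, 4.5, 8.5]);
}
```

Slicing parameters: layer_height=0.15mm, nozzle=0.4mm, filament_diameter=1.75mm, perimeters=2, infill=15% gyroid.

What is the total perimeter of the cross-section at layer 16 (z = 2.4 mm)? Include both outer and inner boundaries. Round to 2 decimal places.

At z = 2.4 mm: the cube is present — its section is the full 20.5×26.5 rectangle (perimeter 94.00 mm); the cube at (-2.5, 12.5) is present — its section is the full 10.5×4.5 rectangle (perimeter 30.00 mm); Subtracting the remaining from the first: starting from the 20.5×26.5 cube, the 10.5×4.5 cube at (-2.5, 12.5) partially overlaps it — only the 36.00 mm² overlap (of its 47.25 mm²) is removed, clipping the outline — boundary = 110.00 mm. Overall, the cross-section is a single solid region. Total boundary length (outer) = 110.00 mm.

110.00 mm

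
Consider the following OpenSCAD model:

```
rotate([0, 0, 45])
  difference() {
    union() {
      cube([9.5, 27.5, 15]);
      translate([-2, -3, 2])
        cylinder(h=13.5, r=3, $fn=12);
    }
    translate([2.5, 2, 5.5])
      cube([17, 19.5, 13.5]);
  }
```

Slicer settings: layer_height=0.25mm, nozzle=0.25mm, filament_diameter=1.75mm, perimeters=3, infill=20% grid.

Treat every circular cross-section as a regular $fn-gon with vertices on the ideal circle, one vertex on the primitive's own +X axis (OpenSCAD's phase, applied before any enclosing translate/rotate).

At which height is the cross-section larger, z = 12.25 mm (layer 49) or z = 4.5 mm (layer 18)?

Layer 49 (z = 12.25): the 9.5×27.5 cube contributes its full rectangle (area 261.25 mm²); the r=3 cylinder at (-2, -3) gives a regular 12-gon of circumradius 3 (constant along its height) (area = (12/2)·3.000²·sin(360°/12) = 27.00 mm²); Combining (union): the 2 present regions are separate (no shared area or edge), so areas and boundary lengths simply add and each stays a separate island — area = 288.25 mm²; the cube at (2.5, 2) (footprint 17×19.5) is included at this height (area 331.50 mm²); Subtracting the remaining from the first: starting from the result so far (288.25 mm²), the 17×19.5 cube at (2.5, 2) partially overlaps it — only the 136.50 mm² overlap (of its 331.50 mm²) is removed, clipping the outline — area = 151.75 mm²; (whole slice rotated 45° about Z — lengths, areas and connectivity unchanged). So its area = 151.75 mm². Layer 18 (z = 4.5): the 9.5×27.5 cube contributes its full rectangle (area 261.25 mm²); the r=3 cylinder at (-2, -3) gives a regular 12-gon of circumradius 3 (constant along its height) (area = (12/2)·3.000²·sin(360°/12) = 27.00 mm²); Merging all regions: the 2 present regions are separate (no shared area or edge), so areas and boundary lengths simply add and each stays a separate island — area = 288.25 mm²; the cube at (2.5, 2) is not intersected at this z (z outside [5.5, 19]); Subtracting the remaining from the first: none of the subtracted shapes is present at this height, so that combined region is unchanged — area = 288.25 mm²; (whole slice rotated 45° about Z — lengths, areas and connectivity unchanged). So its area = 288.25 mm². Layer 18 is larger (288.25 vs 151.75 mm²).

layer 18 (z = 4.5 mm)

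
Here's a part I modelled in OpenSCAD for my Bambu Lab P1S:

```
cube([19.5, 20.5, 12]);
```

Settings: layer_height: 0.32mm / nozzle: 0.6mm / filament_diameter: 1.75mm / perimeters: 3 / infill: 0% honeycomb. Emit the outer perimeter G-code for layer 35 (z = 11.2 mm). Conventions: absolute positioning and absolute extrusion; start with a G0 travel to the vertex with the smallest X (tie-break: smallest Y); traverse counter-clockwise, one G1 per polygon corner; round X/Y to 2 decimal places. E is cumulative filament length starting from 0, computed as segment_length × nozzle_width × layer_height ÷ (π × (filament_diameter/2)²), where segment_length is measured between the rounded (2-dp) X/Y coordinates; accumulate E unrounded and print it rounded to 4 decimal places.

G0 X0.00 Y0.00 Z11.20
G1 X19.50 Y0.00 E1.5566
G1 X19.50 Y20.50 E3.1930
G1 X0.00 Y20.50 E4.7495
G1 X0.00 Y0.00 E6.3859

At z = 11.2 mm: the cube is present — its section is the full 19.5×20.5 rectangle. The outline is a single polygon with 4 vertices. Extrusion per mm of travel: 0.6 × 0.32 / (π × 0.875²) = 0.079824. Accumulating E over each segment gives final E = 6.3859.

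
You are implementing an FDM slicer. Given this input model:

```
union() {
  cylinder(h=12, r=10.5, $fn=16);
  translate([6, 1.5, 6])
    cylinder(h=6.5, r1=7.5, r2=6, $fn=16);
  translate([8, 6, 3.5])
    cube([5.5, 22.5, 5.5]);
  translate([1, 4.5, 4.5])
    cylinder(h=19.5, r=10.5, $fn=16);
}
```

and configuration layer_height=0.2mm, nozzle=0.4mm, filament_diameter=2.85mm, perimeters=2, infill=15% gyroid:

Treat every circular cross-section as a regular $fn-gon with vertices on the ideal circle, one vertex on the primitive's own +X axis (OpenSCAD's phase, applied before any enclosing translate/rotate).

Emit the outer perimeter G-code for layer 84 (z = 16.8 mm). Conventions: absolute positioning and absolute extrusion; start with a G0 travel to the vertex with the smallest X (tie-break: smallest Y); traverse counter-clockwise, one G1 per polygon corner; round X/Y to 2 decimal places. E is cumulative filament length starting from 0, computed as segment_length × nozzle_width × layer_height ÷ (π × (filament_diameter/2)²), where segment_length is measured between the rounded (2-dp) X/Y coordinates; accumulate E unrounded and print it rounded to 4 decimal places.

G0 X-9.50 Y4.50 Z16.80
G1 X-8.70 Y0.48 E0.0514
G1 X-6.42 Y-2.92 E0.1027
G1 X-3.02 Y-5.20 E0.1541
G1 X1.00 Y-6.00 E0.2055
G1 X5.02 Y-5.20 E0.2569
G1 X8.42 Y-2.92 E0.3082
G1 X10.70 Y0.48 E0.3595
G1 X11.50 Y4.50 E0.4109
G1 X10.70 Y8.52 E0.4624
G1 X8.42 Y11.92 E0.5137
G1 X5.02 Y14.20 E0.5650
G1 X1.00 Y15.00 E0.6164
G1 X-3.02 Y14.20 E0.6678
G1 X-6.42 Y11.92 E0.7192
G1 X-8.70 Y8.52 E0.7705
G1 X-9.50 Y4.50 E0.8219

At z = 16.8 mm: the cylinder does not reach this height (z outside [0, 12]); the cone at (6, 1.5) is not intersected at this z (z outside [6, 12.5]); the cube at (8, 6) is not intersected at this z (z outside [3.5, 9]); the r=10.5 cylinder at (1, 4.5) contributes a regular 16-gon of circumradius 10.5; Merging all regions: only the r=10.5 cylinder at (1, 4.5) is present, so the union is just that shape — 1 connected region. The outline is a single polygon with 16 vertices. Extrusion per mm of travel: 0.4 × 0.2 / (π × 1.425²) = 0.012540. Accumulating E over each segment gives final E = 0.8219.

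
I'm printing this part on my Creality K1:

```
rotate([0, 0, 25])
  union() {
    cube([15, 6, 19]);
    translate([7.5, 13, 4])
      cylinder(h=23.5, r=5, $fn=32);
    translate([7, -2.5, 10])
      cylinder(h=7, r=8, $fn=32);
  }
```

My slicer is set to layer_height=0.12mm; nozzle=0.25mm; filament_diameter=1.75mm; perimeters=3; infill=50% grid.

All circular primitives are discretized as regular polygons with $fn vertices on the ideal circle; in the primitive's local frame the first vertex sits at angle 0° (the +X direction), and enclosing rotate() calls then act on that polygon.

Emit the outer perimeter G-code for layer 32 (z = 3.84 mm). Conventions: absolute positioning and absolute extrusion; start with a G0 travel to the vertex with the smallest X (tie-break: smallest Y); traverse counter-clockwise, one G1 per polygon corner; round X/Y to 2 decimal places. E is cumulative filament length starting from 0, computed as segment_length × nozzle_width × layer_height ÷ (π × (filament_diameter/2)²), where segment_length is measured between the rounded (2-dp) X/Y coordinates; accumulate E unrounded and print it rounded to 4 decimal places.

At z = 3.84 mm: the cube (footprint 15×6) is included at this height; the cylinder at (7.5, 13) does not reach this height (z outside [4, 27.5]); the cylinder at (7, -2.5) is not intersected at this z (z outside [10, 17]); Merging all regions: only the 15×6 cube is present, so the union is just that shape — 1 connected region; (rotated 25° about Z; rotation is an isometry so areas/perimeters/island counts are preserved). The outline is a single polygon with 4 vertices. Extrusion per mm of travel: 0.25 × 0.12 / (π × 0.875²) = 0.012473. Accumulating E over each segment gives final E = 0.5239.

G0 X-2.54 Y5.44 Z3.84
G1 X0.00 Y0.00 E0.0749
G1 X13.59 Y6.34 E0.2619
G1 X11.06 Y11.78 E0.3368
G1 X-2.54 Y5.44 E0.5239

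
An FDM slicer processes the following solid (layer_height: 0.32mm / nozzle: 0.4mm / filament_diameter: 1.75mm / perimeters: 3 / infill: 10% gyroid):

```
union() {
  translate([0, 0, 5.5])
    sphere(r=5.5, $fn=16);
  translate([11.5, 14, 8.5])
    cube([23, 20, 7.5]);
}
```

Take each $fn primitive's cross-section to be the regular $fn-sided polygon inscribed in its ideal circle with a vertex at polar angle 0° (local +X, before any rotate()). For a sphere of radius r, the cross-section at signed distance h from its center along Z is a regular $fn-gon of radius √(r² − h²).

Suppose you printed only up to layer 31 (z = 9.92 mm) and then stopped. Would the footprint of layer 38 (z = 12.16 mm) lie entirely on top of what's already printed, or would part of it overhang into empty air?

entirely on top

Compare the two slices. At z = 9.92: the sphere: section is a regular 16-gon, circumradius = √(r²−h²) = √(5.5²−4.42²) = 3.273 (area = (16/2)·3.273²·sin(360°/16) = 32.80 mm²); the cube at (11.5, 14) (footprint 23×20) is included at this height (area 460.00 mm²); Taking the union: the 2 present regions are separate (no shared area or edge), so areas and boundary lengths simply add and each stays a separate island — area = 492.80 mm². At z = 12.16: the sphere is absent (|z−center|=6.660 > r=5.5); the cube at (11.5, 14) (footprint 23×20) is included at this height (area 460.00 mm²); Combining (union): only the 23×20 cube at (11.5, 14) is present, so the union is just that shape — area = 460.00 mm². Checking containment: the cross-section at z = 12.16 is a subset of the cross-section at z = 9.92.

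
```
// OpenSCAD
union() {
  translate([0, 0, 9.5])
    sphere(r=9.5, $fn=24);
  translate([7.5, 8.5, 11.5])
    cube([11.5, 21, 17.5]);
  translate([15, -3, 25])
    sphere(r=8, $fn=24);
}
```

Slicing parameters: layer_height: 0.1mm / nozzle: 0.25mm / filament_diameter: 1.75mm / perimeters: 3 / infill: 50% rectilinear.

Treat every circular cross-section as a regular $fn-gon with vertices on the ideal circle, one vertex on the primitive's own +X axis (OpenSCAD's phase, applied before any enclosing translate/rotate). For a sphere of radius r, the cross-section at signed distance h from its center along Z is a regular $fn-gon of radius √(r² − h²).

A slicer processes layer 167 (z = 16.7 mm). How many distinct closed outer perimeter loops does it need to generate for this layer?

At z = 16.7 mm: the sphere: section is a regular 24-gon, circumradius = √(r²−h²) = √(9.5²−7.2²) = 6.198; the cube at (7.5, 8.5) is present — its section is the full 11.5×21 rectangle; the sphere at (15, -3) does not reach this height (|z−center|=8.300 > r=8); Taking the union: the 2 present regions are separate (no shared area or edge), so areas and boundary lengths simply add and each stays a separate island — 2 connected regions. The result has 2 disconnected regions.

2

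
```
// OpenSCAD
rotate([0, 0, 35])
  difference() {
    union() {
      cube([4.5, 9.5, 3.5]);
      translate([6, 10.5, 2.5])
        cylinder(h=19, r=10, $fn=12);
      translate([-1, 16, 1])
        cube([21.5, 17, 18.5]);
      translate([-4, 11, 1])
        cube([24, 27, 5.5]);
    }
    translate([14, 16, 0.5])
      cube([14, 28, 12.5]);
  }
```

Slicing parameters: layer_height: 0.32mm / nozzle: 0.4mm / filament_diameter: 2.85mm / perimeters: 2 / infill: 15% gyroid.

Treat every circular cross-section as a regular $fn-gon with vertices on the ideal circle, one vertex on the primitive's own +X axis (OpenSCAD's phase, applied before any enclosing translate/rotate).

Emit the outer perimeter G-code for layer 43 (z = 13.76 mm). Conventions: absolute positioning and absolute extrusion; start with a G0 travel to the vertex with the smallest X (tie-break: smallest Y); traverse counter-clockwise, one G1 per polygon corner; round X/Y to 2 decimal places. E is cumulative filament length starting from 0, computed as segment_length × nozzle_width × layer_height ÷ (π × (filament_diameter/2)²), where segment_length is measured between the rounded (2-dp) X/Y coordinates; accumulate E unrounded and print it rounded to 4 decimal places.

G0 X-19.75 Y26.46 Z13.76
G1 X-10.66 Y13.48 E0.3180
G1 X-11.07 Y11.17 E0.3650
G1 X-9.30 Y6.31 E0.4688
G1 X-5.33 Y2.98 E0.5728
G1 X-0.24 Y2.08 E0.6765
G1 X4.63 Y3.85 E0.7805
G1 X7.96 Y7.82 E0.8844
G1 X8.85 Y12.91 E0.9881
G1 X7.08 Y17.78 E1.0921
G1 X3.12 Y21.11 E1.1959
G1 X2.42 Y21.23 E1.2101
G1 X7.62 Y24.86 E1.3374
G1 X-2.14 Y38.79 E1.6787
G1 X-19.75 Y26.46 E2.1100

At z = 13.76 mm: the cube is not intersected at this z (z outside [0, 3.5]); the cylinder at (6, 10.5): section is a regular 12-gon, circumradius r=10; the cube at (-1, 16) is present — its section is the full 21.5×17 rectangle; the cube at (-4, 11) is absent (z outside [1, 6.5]); Merging all regions: the regions partially overlap (shared area 47.62 mm²), so overlapping operands fuse into one piece — 1 connected region; the cube at (14, 16) is absent (z outside [0.5, 13]); After the difference (first − rest): none of the subtracted shapes is present at this height, so the result so far is unchanged — 1 connected region; (whole slice rotated 35° about Z — lengths, areas and connectivity unchanged). The outline is a single polygon with 14 vertices. Extrusion per mm of travel: 0.4 × 0.32 / (π × 1.425²) = 0.020065. Accumulating E over each segment gives final E = 2.1100.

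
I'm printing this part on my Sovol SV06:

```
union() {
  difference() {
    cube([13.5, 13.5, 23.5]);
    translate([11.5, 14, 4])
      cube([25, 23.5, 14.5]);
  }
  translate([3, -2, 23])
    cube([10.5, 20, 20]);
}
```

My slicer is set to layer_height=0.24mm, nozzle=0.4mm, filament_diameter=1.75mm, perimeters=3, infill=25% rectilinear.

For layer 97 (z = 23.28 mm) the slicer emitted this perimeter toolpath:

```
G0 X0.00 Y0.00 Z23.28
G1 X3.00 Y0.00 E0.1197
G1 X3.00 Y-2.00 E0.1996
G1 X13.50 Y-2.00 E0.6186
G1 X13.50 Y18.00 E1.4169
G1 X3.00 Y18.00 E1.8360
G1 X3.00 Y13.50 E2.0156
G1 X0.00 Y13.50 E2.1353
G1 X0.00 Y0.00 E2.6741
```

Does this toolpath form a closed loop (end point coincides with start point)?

yes

Start point (G0): (0.00, 0.00). End point (last G1): the path returns to the start — closed.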